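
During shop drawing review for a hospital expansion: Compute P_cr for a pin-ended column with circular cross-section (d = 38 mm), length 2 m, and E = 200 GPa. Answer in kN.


I = pi * d^4 / 64 = 102353.87 mm^4
L = 2000.0 mm
P_cr = pi^2 * E * I / L^2
= 9.8696 * 200000.0 * 102353.87 / 2000.0^2
= 50509.61 N = 50.5096 kN

50.5096 kN


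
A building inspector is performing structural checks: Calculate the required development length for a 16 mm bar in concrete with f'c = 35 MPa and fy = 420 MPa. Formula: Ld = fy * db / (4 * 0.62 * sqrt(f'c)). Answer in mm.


Ld = (fy * db) / (4 * 0.62 * sqrt(f'c))
= (420 * 16) / (4 * 0.62 * sqrt(35))
= 6720 / 14.6719
= 458.02 mm

458.02 mm


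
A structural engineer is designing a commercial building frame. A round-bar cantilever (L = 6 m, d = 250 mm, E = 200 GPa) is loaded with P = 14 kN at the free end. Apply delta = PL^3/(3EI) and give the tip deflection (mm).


I = pi * d^4 / 64 = pi * 250^4 / 64 = 191747598.49 mm^4
L = 6000.0 mm, P = 14000.0 N, E = 200000.0 MPa
delta = P * L^3 / (3 * E * I)
= 14000.0 * 6000.0^3 / (3 * 200000.0 * 191747598.49)
= 26.2846 mm

26.2846 mm


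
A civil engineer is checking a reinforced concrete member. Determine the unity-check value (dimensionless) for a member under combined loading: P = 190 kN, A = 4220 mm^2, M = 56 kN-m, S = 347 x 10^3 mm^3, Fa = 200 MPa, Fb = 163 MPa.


f_a = P / A = 190000.0 / 4220 = 45.0237 MPa
f_b = M / S = 56000000.0 / 347000.0 = 161.3833 MPa
Ratio = f_a / Fa + f_b / Fb
= 45.0237 / 200 + 161.3833 / 163
= 1.2152 (dimensionless)

1.2152 (dimensionless)


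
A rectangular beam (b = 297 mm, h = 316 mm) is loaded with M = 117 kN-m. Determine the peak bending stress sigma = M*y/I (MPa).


I = b * h^3 / 12 = 297 * 316^3 / 12 = 780973776.0 mm^4
y = h / 2 = 316 / 2 = 158.0 mm
M = 117 kN-m = 117000000.0 N-mm
sigma = M * y / I = 117000000.0 * 158.0 / 780973776.0
= 23.67 MPa

23.67 MPa


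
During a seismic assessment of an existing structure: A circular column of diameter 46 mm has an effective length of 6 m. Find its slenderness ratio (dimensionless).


Radius of gyration r = d / 4 = 46 / 4 = 11.5 mm
L_eff = 6000.0 mm
Slenderness ratio = L / r = 6000.0 / 11.5 = 521.74 (dimensionless)

521.74 (dimensionless)


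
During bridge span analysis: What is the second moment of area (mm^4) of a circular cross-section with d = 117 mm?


r = d / 2 = 117 / 2 = 58.5 mm
I = pi * r^4 / 4 = pi * 58.5^4 / 4
= 9198422.33 mm^4

9198422.33 mm^4


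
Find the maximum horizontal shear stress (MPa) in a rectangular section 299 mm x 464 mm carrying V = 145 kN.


A = b * h = 299 * 464 = 138736 mm^2
V = 145 kN = 145000.0 N
tau_max = 1.5 * V / A = 1.5 * 145000.0 / 138736
= 1.5677 MPa

1.5677 MPa


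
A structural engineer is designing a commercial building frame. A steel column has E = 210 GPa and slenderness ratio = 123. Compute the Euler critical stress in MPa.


sigma_cr = pi^2 * E / lambda^2
= 9.8696 * 210000.0 / 123^2
= 9.8696 * 210000.0 / 15129
= 136.9963 MPa

136.9963 MPa


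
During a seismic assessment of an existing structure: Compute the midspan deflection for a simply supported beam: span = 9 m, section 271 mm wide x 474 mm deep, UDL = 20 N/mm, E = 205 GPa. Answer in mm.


I = 271 * 474^3 / 12 = 2405044242.0 mm^4
L = 9000.0 mm, w = 20 N/mm, E = 205000.0 MPa
delta = 5 * w * L^4 / (384 * E * I)
= 5 * 20 * 9000.0^4 / (384 * 205000.0 * 2405044242.0)
= 3.4655 mm

3.4655 mm


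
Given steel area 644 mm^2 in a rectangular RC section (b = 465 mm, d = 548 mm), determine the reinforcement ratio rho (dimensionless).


rho = As / (b * d)
= 644 / (465 * 548)
= 644 / 254820
= 0.002527 (dimensionless)

0.002527 (dimensionless)


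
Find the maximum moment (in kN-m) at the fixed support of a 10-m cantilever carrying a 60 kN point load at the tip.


For a cantilever with a point load at the free end:
M_max = P * L = 60 * 10 = 600 kN-m

600 kN-m


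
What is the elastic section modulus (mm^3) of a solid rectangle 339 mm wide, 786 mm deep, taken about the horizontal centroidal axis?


S = b * h^2 / 6
= 339 * 786^2 / 6
= 339 * 617796 / 6
= 34905474.0 mm^3

34905474.0 mm^3


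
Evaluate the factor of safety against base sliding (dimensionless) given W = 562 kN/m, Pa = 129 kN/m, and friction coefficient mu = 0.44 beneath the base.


Resisting force = mu * W = 0.44 * 562 = 247.28 kN/m
FOS = Resisting / Driving = 247.28 / 129
= 1.9169 (dimensionless)

1.9169 (dimensionless)


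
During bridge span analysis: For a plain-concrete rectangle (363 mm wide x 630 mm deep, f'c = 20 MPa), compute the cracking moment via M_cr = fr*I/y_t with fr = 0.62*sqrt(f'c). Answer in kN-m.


fr = 0.62 * sqrt(20) = 0.62 * 4.4721 = 2.7727 MPa
I = 363 * 630^3 / 12 = 7563921750.0 mm^4
y_t = 315.0 mm
M_cr = fr * I / y_t = 2.7727 * 7563921750.0 / 315.0 N-mm
= 66.5799 kN-m

66.5799 kN-m


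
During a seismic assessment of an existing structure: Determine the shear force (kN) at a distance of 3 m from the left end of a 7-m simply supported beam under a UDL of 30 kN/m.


R_A = w * L / 2 = 30 * 7 / 2 = 105.0 kN
V(x) = R_A - w * x = 105.0 - 30 * 3
= 15.0 kN

15.0 kN


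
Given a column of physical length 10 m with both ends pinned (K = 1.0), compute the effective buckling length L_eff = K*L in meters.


L_eff = K * L
= 1.0 * 10
= 10.0 m

10.0 m


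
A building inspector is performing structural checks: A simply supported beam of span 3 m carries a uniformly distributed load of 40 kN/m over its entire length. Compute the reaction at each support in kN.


Total load = w * L = 40 * 3 = 120 kN
By symmetry, each reaction R = total / 2 = 120 / 2 = 60.0 kN

60.0 kN


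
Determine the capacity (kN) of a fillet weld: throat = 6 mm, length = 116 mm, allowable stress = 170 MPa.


Strength = throat * length * allowable stress
= 6 * 116 * 170 N
= 118320 N
= 118.32 kN

118.32 kN


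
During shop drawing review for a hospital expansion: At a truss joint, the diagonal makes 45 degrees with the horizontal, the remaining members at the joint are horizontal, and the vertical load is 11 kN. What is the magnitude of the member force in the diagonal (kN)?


At the joint, only the diagonal has a vertical component, so vertical equilibrium gives:
F * sin(45) = 11
F = 11 / sin(45)
= 11 / 0.707107
= 15.56 kN

15.56 kN


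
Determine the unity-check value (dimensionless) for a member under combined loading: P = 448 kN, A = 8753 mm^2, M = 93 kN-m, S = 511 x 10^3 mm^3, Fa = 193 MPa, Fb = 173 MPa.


f_a = P / A = 448000.0 / 8753 = 51.1825 MPa
f_b = M / S = 93000000.0 / 511000.0 = 181.9961 MPa
Ratio = f_a / Fa + f_b / Fb
= 51.1825 / 193 + 181.9961 / 173
= 1.3172 (dimensionless)

1.3172 (dimensionless)


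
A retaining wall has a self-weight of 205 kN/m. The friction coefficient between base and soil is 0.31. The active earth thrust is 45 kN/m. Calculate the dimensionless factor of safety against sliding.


Resisting force = mu * W = 0.31 * 205 = 63.55 kN/m
FOS = Resisting / Driving = 63.55 / 45
= 1.4122 (dimensionless)

1.4122 (dimensionless)


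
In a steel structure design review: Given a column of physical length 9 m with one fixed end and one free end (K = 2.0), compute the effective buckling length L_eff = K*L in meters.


L_eff = K * L
= 2.0 * 9
= 18.0 m

18.0 m


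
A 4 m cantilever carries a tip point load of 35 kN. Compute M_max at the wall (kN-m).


For a cantilever with a point load at the free end:
M_max = P * L = 35 * 4 = 140 kN-m

140 kN-m


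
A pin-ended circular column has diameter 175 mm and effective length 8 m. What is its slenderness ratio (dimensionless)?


Radius of gyration r = d / 4 = 175 / 4 = 43.75 mm
L_eff = 8000.0 mm
Slenderness ratio = L / r = 8000.0 / 43.75 = 182.86 (dimensionless)

182.86 (dimensionless)


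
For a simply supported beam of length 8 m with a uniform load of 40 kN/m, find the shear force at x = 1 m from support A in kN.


R_A = w * L / 2 = 40 * 8 / 2 = 160.0 kN
V(x) = R_A - w * x = 160.0 - 40 * 1
= 120.0 kN

120.0 kN


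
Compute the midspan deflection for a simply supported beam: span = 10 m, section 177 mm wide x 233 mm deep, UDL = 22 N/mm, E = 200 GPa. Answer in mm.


I = 177 * 233^3 / 12 = 186577720.75 mm^4
L = 10000.0 mm, w = 22 N/mm, E = 200000.0 MPa
delta = 5 * w * L^4 / (384 * E * I)
= 5 * 22 * 10000.0^4 / (384 * 200000.0 * 186577720.75)
= 76.7665 mm

76.7665 mm


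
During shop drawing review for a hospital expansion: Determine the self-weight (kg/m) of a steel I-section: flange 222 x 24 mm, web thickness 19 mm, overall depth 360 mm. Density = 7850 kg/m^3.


A_flanges = 2 * 222 * 24 = 10656 mm^2
A_web = (360 - 2 * 24) * 19 = 5928 mm^2
A_total = 10656 + 5928 = 16584 mm^2 = 0.016584 m^2
Weight = rho * A = 7850 * 0.016584 = 130.1844 kg/m

130.1844 kg/m


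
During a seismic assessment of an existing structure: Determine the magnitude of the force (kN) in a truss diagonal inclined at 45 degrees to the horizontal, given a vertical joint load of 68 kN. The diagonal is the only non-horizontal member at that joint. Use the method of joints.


At the joint, only the diagonal has a vertical component, so vertical equilibrium gives:
F * sin(45) = 68
F = 68 / sin(45)
= 68 / 0.707107
= 96.17 kN

96.17 kN


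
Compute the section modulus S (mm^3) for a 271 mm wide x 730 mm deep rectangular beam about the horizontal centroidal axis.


S = b * h^2 / 6
= 271 * 730^2 / 6
= 271 * 532900 / 6
= 24069316.67 mm^3

24069316.67 mm^3


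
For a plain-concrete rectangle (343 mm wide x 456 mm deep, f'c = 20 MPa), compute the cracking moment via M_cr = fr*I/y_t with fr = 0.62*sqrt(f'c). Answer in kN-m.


fr = 0.62 * sqrt(20) = 0.62 * 4.4721 = 2.7727 MPa
I = 343 * 456^3 / 12 = 2710237824.0 mm^4
y_t = 228.0 mm
M_cr = fr * I / y_t = 2.7727 * 2710237824.0 / 228.0 N-mm
= 32.9594 kN-m

32.9594 kN-m


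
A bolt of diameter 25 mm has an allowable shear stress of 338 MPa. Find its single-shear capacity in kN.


A = pi * d^2 / 4 = pi * 25^2 / 4 = 490.8739 mm^2
V = f_v * A / 1000 = 338 * 490.8739 / 1000
= 165.9154 kN

165.9154 kN


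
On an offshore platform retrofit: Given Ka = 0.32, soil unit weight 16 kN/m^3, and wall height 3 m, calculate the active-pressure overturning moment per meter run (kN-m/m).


Pa = 0.5 * Ka * gamma * H^2
= 0.5 * 0.32 * 16 * 3^2
= 23.04 kN/m
Arm = H / 3 = 3 / 3 = 1.0 m
Mo = Pa * arm = Pa * H / 3 = 23.04 * 3 / 3 = 23.04 kN-m/m

23.04 kN-m/m


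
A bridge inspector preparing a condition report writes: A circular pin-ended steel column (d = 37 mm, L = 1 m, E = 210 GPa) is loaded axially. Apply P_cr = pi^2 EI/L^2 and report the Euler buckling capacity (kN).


I = pi * d^4 / 64 = 91997.66 mm^4
L = 1000.0 mm
P_cr = pi^2 * E * I / L^2
= 9.8696 * 210000.0 * 91997.66 / 1000.0^2
= 190675.91 N = 190.6759 kN

190.6759 kN


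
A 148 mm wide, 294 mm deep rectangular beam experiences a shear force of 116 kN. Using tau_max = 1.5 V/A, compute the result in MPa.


A = b * h = 148 * 294 = 43512 mm^2
V = 116 kN = 116000.0 N
tau_max = 1.5 * V / A = 1.5 * 116000.0 / 43512
= 3.9989 MPa

3.9989 MPa


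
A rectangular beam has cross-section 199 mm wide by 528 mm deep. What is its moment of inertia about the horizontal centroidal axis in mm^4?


I = b * h^3 / 12
= 199 * 528^3 / 12
= 199 * 147197952 / 12
= 2441032704.0 mm^4

2441032704.0 mm^4


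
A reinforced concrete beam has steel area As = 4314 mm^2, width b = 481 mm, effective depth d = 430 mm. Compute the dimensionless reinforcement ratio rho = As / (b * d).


rho = As / (b * d)
= 4314 / (481 * 430)
= 4314 / 206830
= 0.020858 (dimensionless)

0.020858 (dimensionless)


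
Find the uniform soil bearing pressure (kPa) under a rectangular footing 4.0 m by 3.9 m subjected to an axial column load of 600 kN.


A = 4.0 * 3.9 = 15.6 m^2
q = P / A = 600 / 15.6
= 38.4615 kPa

38.4615 kPa


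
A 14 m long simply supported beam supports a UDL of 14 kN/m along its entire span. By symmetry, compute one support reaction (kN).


Total load = w * L = 14 * 14 = 196 kN
By symmetry, each reaction R = total / 2 = 196 / 2 = 98.0 kN

98.0 kN


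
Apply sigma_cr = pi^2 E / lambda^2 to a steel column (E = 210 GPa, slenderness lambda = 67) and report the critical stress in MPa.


sigma_cr = pi^2 * E / lambda^2
= 9.8696 * 210000.0 / 67^2
= 9.8696 * 210000.0 / 4489
= 461.7102 MPa

461.7102 MPa


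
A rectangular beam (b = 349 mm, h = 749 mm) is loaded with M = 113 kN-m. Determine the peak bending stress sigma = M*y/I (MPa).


I = b * h^3 / 12 = 349 * 749^3 / 12 = 12220518533.42 mm^4
y = h / 2 = 749 / 2 = 374.5 mm
M = 113 kN-m = 113000000.0 N-mm
sigma = M * y / I = 113000000.0 * 374.5 / 12220518533.42
= 3.46 MPa

3.46 MPa


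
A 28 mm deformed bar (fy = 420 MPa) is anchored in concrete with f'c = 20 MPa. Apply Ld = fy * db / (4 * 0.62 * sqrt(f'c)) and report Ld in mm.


Ld = (fy * db) / (4 * 0.62 * sqrt(f'c))
= (420 * 28) / (4 * 0.62 * sqrt(20))
= 11760 / 11.0909
= 1060.33 mm

1060.33 mm


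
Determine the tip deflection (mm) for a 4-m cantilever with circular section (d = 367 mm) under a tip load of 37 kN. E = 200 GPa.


I = pi * d^4 / 64 = pi * 367^4 / 64 = 890500475.54 mm^4
L = 4000.0 mm, P = 37000.0 N, E = 200000.0 MPa
delta = P * L^3 / (3 * E * I)
= 37000.0 * 4000.0^3 / (3 * 200000.0 * 890500475.54)
= 4.432 mm

4.432 mm


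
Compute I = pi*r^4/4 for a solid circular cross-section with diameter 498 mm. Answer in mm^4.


r = d / 2 = 498 / 2 = 249.0 mm
I = pi * r^4 / 4 = pi * 249.0^4 / 4
= 3019167930.26 mm^4

3019167930.26 mm^4


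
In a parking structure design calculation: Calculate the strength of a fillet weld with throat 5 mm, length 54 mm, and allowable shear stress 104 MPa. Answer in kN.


Strength = throat * length * allowable stress
= 5 * 54 * 104 N
= 28080 N
= 28.08 kN

28.08 kN


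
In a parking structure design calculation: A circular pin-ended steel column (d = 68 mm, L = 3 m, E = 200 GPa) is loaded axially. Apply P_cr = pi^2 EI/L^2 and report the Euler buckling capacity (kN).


I = pi * d^4 / 64 = 1049555.84 mm^4
L = 3000.0 mm
P_cr = pi^2 * E * I / L^2
= 9.8696 * 200000.0 * 1049555.84 / 3000.0^2
= 230193.35 N = 230.1934 kN

230.1934 kN


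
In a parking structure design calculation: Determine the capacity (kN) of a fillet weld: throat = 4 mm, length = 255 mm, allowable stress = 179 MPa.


Strength = throat * length * allowable stress
= 4 * 255 * 179 N
= 182580 N
= 182.58 kN

182.58 kN


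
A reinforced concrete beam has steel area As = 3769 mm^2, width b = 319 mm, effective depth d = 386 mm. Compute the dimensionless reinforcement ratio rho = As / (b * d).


rho = As / (b * d)
= 3769 / (319 * 386)
= 3769 / 123134
= 0.030609 (dimensionless)

0.030609 (dimensionless)


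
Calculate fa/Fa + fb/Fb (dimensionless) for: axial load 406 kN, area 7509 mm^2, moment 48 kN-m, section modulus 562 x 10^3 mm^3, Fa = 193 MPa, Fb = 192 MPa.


f_a = P / A = 406000.0 / 7509 = 54.0685 MPa
f_b = M / S = 48000000.0 / 562000.0 = 85.4093 MPa
Ratio = f_a / Fa + f_b / Fb
= 54.0685 / 193 + 85.4093 / 192
= 0.725 (dimensionless)

0.725 (dimensionless)


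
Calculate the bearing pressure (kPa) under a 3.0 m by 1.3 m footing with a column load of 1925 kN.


A = 3.0 * 1.3 = 3.9 m^2
q = P / A = 1925 / 3.9
= 493.5897 kPa

493.5897 kPa


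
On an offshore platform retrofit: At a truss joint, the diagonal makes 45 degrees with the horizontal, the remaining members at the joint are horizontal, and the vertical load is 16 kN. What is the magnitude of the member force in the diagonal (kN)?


At the joint, only the diagonal has a vertical component, so vertical equilibrium gives:
F * sin(45) = 16
F = 16 / sin(45)
= 16 / 0.707107
= 22.63 kN

22.63 kN


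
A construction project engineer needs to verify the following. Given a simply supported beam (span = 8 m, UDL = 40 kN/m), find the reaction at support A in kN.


Total load = w * L = 40 * 8 = 320 kN
By symmetry, each reaction R = total / 2 = 320 / 2 = 160.0 kN

160.0 kN


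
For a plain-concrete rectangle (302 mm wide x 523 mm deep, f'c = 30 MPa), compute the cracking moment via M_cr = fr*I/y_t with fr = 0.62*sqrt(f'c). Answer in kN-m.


fr = 0.62 * sqrt(30) = 0.62 * 5.4772 = 3.3959 MPa
I = 302 * 523^3 / 12 = 3600234286.17 mm^4
y_t = 261.5 mm
M_cr = fr * I / y_t = 3.3959 * 3600234286.17 / 261.5 N-mm
= 46.7532 kN-m

46.7532 kN-m


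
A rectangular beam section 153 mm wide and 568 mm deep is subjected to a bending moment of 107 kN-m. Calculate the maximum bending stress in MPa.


I = b * h^3 / 12 = 153 * 568^3 / 12 = 2336443008.0 mm^4
y = h / 2 = 568 / 2 = 284.0 mm
M = 107 kN-m = 107000000.0 N-mm
sigma = M * y / I = 107000000.0 * 284.0 / 2336443008.0
= 13.01 MPa

13.01 MPa


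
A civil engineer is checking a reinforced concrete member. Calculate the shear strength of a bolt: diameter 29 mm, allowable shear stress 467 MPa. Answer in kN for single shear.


A = pi * d^2 / 4 = pi * 29^2 / 4 = 660.5199 mm^2
V = f_v * A / 1000 = 467 * 660.5199 / 1000
= 308.4628 kN

308.4628 kN


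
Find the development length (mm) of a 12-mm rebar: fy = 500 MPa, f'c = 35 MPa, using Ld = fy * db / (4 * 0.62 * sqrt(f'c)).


Ld = (fy * db) / (4 * 0.62 * sqrt(f'c))
= (500 * 12) / (4 * 0.62 * sqrt(35))
= 6000 / 14.6719
= 408.95 mm

408.95 mm


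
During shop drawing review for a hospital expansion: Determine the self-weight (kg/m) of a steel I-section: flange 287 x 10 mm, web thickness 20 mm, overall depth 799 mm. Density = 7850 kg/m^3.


A_flanges = 2 * 287 * 10 = 5740 mm^2
A_web = (799 - 2 * 10) * 20 = 15580 mm^2
A_total = 5740 + 15580 = 21320 mm^2 = 0.021320 m^2
Weight = rho * A = 7850 * 0.021320 = 167.362 kg/m

167.362 kg/m


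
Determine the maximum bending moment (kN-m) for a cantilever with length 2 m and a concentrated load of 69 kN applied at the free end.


For a cantilever with a point load at the free end:
M_max = P * L = 69 * 2 = 138 kN-m

138 kN-m


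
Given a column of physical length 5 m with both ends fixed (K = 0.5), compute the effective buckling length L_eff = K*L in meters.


L_eff = K * L
= 0.5 * 5
= 2.5 m

2.5 m


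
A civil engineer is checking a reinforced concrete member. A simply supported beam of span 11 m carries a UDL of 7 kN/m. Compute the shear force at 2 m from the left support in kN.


R_A = w * L / 2 = 7 * 11 / 2 = 38.5 kN
V(x) = R_A - w * x = 38.5 - 7 * 2
= 24.5 kN

24.5 kN


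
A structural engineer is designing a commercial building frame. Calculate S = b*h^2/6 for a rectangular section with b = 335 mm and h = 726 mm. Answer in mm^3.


S = b * h^2 / 6
= 335 * 726^2 / 6
= 335 * 527076 / 6
= 29428410.0 mm^3

29428410.0 mm^3


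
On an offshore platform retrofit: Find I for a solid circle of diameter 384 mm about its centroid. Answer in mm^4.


r = d / 2 = 384 / 2 = 192.0 mm
I = pi * r^4 / 4 = pi * 192.0^4 / 4
= 1067320365.3 mm^4

1067320365.3 mm^4


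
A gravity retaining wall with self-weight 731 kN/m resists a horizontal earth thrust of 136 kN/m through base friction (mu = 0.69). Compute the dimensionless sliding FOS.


Resisting force = mu * W = 0.69 * 731 = 504.39 kN/m
FOS = Resisting / Driving = 504.39 / 136
= 3.7087 (dimensionless)

3.7087 (dimensionless)


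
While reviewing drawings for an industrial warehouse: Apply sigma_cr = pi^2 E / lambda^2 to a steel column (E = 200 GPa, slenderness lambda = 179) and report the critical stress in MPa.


sigma_cr = pi^2 * E / lambda^2
= 9.8696 * 200000.0 / 179^2
= 9.8696 * 200000.0 / 32041
= 61.6061 MPa

61.6061 MPa


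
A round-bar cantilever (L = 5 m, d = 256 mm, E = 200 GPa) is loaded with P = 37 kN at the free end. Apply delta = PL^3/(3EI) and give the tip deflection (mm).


I = pi * d^4 / 64 = pi * 256^4 / 64 = 210828714.13 mm^4
L = 5000.0 mm, P = 37000.0 N, E = 200000.0 MPa
delta = P * L^3 / (3 * E * I)
= 37000.0 * 5000.0^3 / (3 * 200000.0 * 210828714.13)
= 36.5621 mm

36.5621 mm


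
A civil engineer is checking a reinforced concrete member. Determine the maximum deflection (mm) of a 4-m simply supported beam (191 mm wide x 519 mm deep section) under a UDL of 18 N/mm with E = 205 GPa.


I = 191 * 519^3 / 12 = 2225123880.75 mm^4
L = 4000.0 mm, w = 18 N/mm, E = 205000.0 MPa
delta = 5 * w * L^4 / (384 * E * I)
= 5 * 18 * 4000.0^4 / (384 * 205000.0 * 2225123880.75)
= 0.1315 mm

0.1315 mm


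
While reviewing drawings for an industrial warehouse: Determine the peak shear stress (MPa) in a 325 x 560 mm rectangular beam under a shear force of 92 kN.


A = b * h = 325 * 560 = 182000 mm^2
V = 92 kN = 92000.0 N
tau_max = 1.5 * V / A = 1.5 * 92000.0 / 182000
= 0.7582 MPa

0.7582 MPa


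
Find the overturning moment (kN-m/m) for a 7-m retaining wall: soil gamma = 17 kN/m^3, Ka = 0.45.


Pa = 0.5 * Ka * gamma * H^2
= 0.5 * 0.45 * 17 * 7^2
= 187.425 kN/m
Arm = H / 3 = 7 / 3 = 2.3333 m
Mo = Pa * arm = Pa * H / 3 = 187.425 * 7 / 3 = 437.325 kN-m/m

437.325 kN-m/m


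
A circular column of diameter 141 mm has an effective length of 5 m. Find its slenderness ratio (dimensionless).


Radius of gyration r = d / 4 = 141 / 4 = 35.25 mm
L_eff = 5000.0 mm
Slenderness ratio = L / r = 5000.0 / 35.25 = 141.84 (dimensionless)

141.84 (dimensionless)


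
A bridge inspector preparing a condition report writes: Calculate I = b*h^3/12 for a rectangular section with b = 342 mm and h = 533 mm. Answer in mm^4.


I = b * h^3 / 12
= 342 * 533^3 / 12
= 342 * 151419437 / 12
= 4315453954.5 mm^4

4315453954.5 mm^4


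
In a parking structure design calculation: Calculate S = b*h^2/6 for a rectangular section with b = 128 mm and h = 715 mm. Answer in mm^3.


S = b * h^2 / 6
= 128 * 715^2 / 6
= 128 * 511225 / 6
= 10906133.33 mm^3

10906133.33 mm^3


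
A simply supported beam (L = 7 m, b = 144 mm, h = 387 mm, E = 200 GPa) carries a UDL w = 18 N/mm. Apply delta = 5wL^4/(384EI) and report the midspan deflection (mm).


I = 144 * 387^3 / 12 = 695527236.0 mm^4
L = 7000.0 mm, w = 18 N/mm, E = 200000.0 MPa
delta = 5 * w * L^4 / (384 * E * I)
= 5 * 18 * 7000.0^4 / (384 * 200000.0 * 695527236.0)
= 4.0454 mm

4.0454 mm


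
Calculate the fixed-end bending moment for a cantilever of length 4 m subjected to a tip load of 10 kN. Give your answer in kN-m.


For a cantilever with a point load at the free end:
M_max = P * L = 10 * 4 = 40 kN-m

40 kN-m


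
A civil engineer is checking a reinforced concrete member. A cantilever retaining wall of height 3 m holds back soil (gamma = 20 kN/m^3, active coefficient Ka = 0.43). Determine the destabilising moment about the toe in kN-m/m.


Pa = 0.5 * Ka * gamma * H^2
= 0.5 * 0.43 * 20 * 3^2
= 38.7 kN/m
Arm = H / 3 = 3 / 3 = 1.0 m
Mo = Pa * arm = Pa * H / 3 = 38.7 * 3 / 3 = 38.7 kN-m/m

38.7 kN-m/m


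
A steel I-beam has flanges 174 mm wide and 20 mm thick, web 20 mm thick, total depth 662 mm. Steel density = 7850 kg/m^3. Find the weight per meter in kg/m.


A_flanges = 2 * 174 * 20 = 6960 mm^2
A_web = (662 - 2 * 20) * 20 = 12440 mm^2
A_total = 6960 + 12440 = 19400 mm^2 = 0.019400 m^2
Weight = rho * A = 7850 * 0.019400 = 152.29 kg/m

152.29 kg/m


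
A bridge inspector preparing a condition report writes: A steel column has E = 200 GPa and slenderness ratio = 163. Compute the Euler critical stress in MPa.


sigma_cr = pi^2 * E / lambda^2
= 9.8696 * 200000.0 / 163^2
= 9.8696 * 200000.0 / 26569
= 74.2941 MPa

74.2941 MPa


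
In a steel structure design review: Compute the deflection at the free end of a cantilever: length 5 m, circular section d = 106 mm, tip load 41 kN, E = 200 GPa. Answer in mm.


I = pi * d^4 / 64 = pi * 106^4 / 64 = 6197169.29 mm^4
L = 5000.0 mm, P = 41000.0 N, E = 200000.0 MPa
delta = P * L^3 / (3 * E * I)
= 41000.0 * 5000.0^3 / (3 * 200000.0 * 6197169.29)
= 1378.3175 mm

1378.3175 mm


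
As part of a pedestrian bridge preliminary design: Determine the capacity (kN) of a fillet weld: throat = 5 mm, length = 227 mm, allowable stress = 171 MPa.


Strength = throat * length * allowable stress
= 5 * 227 * 171 N
= 194085 N
= 194.09 kN

194.09 kN


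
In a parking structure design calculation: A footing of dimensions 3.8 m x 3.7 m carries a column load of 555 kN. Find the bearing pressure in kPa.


A = 3.8 * 3.7 = 14.06 m^2
q = P / A = 555 / 14.06
= 39.4737 kPa

39.4737 kPa


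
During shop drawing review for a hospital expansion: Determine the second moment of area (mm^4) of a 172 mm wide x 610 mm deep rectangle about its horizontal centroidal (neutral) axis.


I = b * h^3 / 12
= 172 * 610^3 / 12
= 172 * 226981000 / 12
= 3253394333.33 mm^4

3253394333.33 mm^4


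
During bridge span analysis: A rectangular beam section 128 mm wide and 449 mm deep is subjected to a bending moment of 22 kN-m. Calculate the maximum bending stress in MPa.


I = b * h^3 / 12 = 128 * 449^3 / 12 = 965534389.33 mm^4
y = h / 2 = 449 / 2 = 224.5 mm
M = 22 kN-m = 22000000.0 N-mm
sigma = M * y / I = 22000000.0 * 224.5 / 965534389.33
= 5.12 MPa

5.12 MPa


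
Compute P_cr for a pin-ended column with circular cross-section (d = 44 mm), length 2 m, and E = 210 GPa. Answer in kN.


I = pi * d^4 / 64 = 183984.23 mm^4
L = 2000.0 mm
P_cr = pi^2 * E * I / L^2
= 9.8696 * 210000.0 * 183984.23 / 2000.0^2
= 95332.21 N = 95.3322 kN

95.3322 kN


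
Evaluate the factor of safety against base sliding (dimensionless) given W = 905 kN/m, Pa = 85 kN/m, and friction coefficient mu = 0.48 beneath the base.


Resisting force = mu * W = 0.48 * 905 = 434.4 kN/m
FOS = Resisting / Driving = 434.4 / 85
= 5.1106 (dimensionless)

5.1106 (dimensionless)


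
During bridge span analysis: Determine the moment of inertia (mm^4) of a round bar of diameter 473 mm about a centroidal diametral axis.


r = d / 2 = 473 / 2 = 236.5 mm
I = pi * r^4 / 4 = pi * 236.5^4 / 4
= 2457052644.18 mm^4

2457052644.18 mm^4


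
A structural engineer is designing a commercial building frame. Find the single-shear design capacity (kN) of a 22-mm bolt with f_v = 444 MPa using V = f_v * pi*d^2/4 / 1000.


A = pi * d^2 / 4 = pi * 22^2 / 4 = 380.1327 mm^2
V = f_v * A / 1000 = 444 * 380.1327 / 1000
= 168.7789 kN

168.7789 kN


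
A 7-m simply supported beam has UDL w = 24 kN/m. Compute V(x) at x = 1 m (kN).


R_A = w * L / 2 = 24 * 7 / 2 = 84.0 kN
V(x) = R_A - w * x = 84.0 - 24 * 1
= 60.0 kN

60.0 kN


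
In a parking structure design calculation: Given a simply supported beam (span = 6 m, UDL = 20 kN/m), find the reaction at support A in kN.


Total load = w * L = 20 * 6 = 120 kN
By symmetry, each reaction R = total / 2 = 120 / 2 = 60.0 kN

60.0 kN


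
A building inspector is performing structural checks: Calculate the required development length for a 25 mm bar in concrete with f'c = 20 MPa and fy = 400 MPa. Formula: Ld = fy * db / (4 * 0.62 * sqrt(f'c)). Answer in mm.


Ld = (fy * db) / (4 * 0.62 * sqrt(f'c))
= (400 * 25) / (4 * 0.62 * sqrt(20))
= 10000 / 11.0909
= 901.64 mm

901.64 mm


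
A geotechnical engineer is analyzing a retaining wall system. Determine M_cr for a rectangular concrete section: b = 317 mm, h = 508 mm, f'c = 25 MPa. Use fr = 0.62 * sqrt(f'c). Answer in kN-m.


fr = 0.62 * sqrt(25) = 0.62 * 5.0 = 3.1 MPa
I = 317 * 508^3 / 12 = 3463132858.67 mm^4
y_t = 254.0 mm
M_cr = fr * I / y_t = 3.1 * 3463132858.67 / 254.0 N-mm
= 42.2666 kN-m

42.2666 kN-m


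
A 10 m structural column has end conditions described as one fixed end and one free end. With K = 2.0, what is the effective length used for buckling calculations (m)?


L_eff = K * L
= 2.0 * 10
= 20.0 m

20.0 m


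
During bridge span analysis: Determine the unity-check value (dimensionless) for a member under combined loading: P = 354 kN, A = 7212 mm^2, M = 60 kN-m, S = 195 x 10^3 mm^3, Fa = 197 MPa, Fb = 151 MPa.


f_a = P / A = 354000.0 / 7212 = 49.0849 MPa
f_b = M / S = 60000000.0 / 195000.0 = 307.6923 MPa
Ratio = f_a / Fa + f_b / Fb
= 49.0849 / 197 + 307.6923 / 151
= 2.2869 (dimensionless)

2.2869 (dimensionless)


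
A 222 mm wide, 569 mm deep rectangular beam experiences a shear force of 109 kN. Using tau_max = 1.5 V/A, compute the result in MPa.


A = b * h = 222 * 569 = 126318 mm^2
V = 109 kN = 109000.0 N
tau_max = 1.5 * V / A = 1.5 * 109000.0 / 126318
= 1.2944 MPa

1.2944 MPa


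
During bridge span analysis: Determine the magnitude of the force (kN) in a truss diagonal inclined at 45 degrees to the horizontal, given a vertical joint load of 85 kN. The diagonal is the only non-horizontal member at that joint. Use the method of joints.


At the joint, only the diagonal has a vertical component, so vertical equilibrium gives:
F * sin(45) = 85
F = 85 / sin(45)
= 85 / 0.707107
= 120.21 kN

120.21 kN


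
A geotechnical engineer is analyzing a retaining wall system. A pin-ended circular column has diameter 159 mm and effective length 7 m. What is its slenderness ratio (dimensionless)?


Radius of gyration r = d / 4 = 159 / 4 = 39.75 mm
L_eff = 7000.0 mm
Slenderness ratio = L / r = 7000.0 / 39.75 = 176.1 (dimensionless)

176.1 (dimensionless)


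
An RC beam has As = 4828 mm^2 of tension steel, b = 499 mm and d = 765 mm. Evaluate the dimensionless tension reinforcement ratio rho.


rho = As / (b * d)
= 4828 / (499 * 765)
= 4828 / 381735
= 0.012648 (dimensionless)

0.012648 (dimensionless)


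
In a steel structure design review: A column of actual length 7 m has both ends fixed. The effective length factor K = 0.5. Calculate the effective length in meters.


L_eff = K * L
= 0.5 * 7
= 3.5 m

3.5 m


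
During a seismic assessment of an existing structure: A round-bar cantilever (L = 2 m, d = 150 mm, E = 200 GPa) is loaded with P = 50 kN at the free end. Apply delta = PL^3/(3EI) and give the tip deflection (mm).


I = pi * d^4 / 64 = pi * 150^4 / 64 = 24850488.76 mm^4
L = 2000.0 mm, P = 50000.0 N, E = 200000.0 MPa
delta = P * L^3 / (3 * E * I)
= 50000.0 * 2000.0^3 / (3 * 200000.0 * 24850488.76)
= 26.8271 mm

26.8271 mm


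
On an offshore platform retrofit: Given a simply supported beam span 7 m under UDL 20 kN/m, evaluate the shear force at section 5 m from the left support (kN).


R_A = w * L / 2 = 20 * 7 / 2 = 70.0 kN
V(x) = R_A - w * x = 70.0 - 20 * 5
= -30.0 kN

-30.0 kN


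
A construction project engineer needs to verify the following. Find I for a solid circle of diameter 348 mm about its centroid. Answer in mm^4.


r = d / 2 = 348 / 2 = 174.0 mm
I = pi * r^4 / 4 = pi * 174.0^4 / 4
= 719924369.13 mm^4

719924369.13 mm^4


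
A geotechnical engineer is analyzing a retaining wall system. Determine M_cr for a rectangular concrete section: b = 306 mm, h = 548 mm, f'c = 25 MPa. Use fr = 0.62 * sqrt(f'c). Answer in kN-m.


fr = 0.62 * sqrt(25) = 0.62 * 5.0 = 3.1 MPa
I = 306 * 548^3 / 12 = 4196448096.0 mm^4
y_t = 274.0 mm
M_cr = fr * I / y_t = 3.1 * 4196448096.0 / 274.0 N-mm
= 47.4781 kN-m

47.4781 kN-m


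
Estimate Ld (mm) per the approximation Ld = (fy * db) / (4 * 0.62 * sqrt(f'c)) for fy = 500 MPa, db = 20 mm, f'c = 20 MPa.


Ld = (fy * db) / (4 * 0.62 * sqrt(f'c))
= (500 * 20) / (4 * 0.62 * sqrt(20))
= 10000 / 11.0909
= 901.64 mm

901.64 mm


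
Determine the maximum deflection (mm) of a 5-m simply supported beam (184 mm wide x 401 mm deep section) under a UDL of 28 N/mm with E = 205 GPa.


I = 184 * 401^3 / 12 = 988711748.67 mm^4
L = 5000.0 mm, w = 28 N/mm, E = 205000.0 MPa
delta = 5 * w * L^4 / (384 * E * I)
= 5 * 28 * 5000.0^4 / (384 * 205000.0 * 988711748.67)
= 1.1242 mm

1.1242 mm


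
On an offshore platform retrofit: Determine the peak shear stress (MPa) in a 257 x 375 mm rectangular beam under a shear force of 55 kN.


A = b * h = 257 * 375 = 96375 mm^2
V = 55 kN = 55000.0 N
tau_max = 1.5 * V / A = 1.5 * 55000.0 / 96375
= 0.856 MPa

0.856 MPa


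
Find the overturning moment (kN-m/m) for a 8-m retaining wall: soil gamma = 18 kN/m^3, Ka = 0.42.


Pa = 0.5 * Ka * gamma * H^2
= 0.5 * 0.42 * 18 * 8^2
= 241.92 kN/m
Arm = H / 3 = 8 / 3 = 2.6667 m
Mo = Pa * arm = Pa * H / 3 = 241.92 * 8 / 3 = 645.12 kN-m/m

645.12 kN-m/m


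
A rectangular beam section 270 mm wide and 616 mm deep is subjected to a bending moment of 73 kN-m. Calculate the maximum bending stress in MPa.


I = b * h^3 / 12 = 270 * 616^3 / 12 = 5259260160.0 mm^4
y = h / 2 = 616 / 2 = 308.0 mm
M = 73 kN-m = 73000000.0 N-mm
sigma = M * y / I = 73000000.0 * 308.0 / 5259260160.0
= 4.28 MPa

4.28 MPa


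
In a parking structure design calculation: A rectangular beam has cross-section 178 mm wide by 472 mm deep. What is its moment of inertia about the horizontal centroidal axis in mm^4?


I = b * h^3 / 12
= 178 * 472^3 / 12
= 178 * 105154048 / 12
= 1559785045.33 mm^4

1559785045.33 mm^4


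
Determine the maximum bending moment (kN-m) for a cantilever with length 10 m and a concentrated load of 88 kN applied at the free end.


For a cantilever with a point load at the free end:
M_max = P * L = 88 * 10 = 880 kN-m

880 kN-m


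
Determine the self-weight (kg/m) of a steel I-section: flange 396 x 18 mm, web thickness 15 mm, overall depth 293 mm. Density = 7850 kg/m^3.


A_flanges = 2 * 396 * 18 = 14256 mm^2
A_web = (293 - 2 * 18) * 15 = 3855 mm^2
A_total = 14256 + 3855 = 18111 mm^2 = 0.018111 m^2
Weight = rho * A = 7850 * 0.018111 = 142.1713 kg/m

142.1713 kg/m


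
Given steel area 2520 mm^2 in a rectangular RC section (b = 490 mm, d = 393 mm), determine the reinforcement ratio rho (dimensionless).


rho = As / (b * d)
= 2520 / (490 * 393)
= 2520 / 192570
= 0.013086 (dimensionless)

0.013086 (dimensionless)


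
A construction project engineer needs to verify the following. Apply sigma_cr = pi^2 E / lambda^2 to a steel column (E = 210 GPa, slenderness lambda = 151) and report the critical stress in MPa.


sigma_cr = pi^2 * E / lambda^2
= 9.8696 * 210000.0 / 151^2
= 9.8696 * 210000.0 / 22801
= 90.9003 MPa

90.9003 MPa


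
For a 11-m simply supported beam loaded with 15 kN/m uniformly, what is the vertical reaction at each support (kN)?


Total load = w * L = 15 * 11 = 165 kN
By symmetry, each reaction R = total / 2 = 165 / 2 = 82.5 kN

82.5 kN


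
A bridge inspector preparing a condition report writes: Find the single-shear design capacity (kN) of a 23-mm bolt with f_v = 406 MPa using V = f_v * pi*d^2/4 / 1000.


A = pi * d^2 / 4 = pi * 23^2 / 4 = 415.4756 mm^2
V = f_v * A / 1000 = 406 * 415.4756 / 1000
= 168.6831 kN

168.6831 kN


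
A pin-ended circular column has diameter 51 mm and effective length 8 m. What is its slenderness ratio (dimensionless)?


Radius of gyration r = d / 4 = 51 / 4 = 12.75 mm
L_eff = 8000.0 mm
Slenderness ratio = L / r = 8000.0 / 12.75 = 627.45 (dimensionless)

627.45 (dimensionless)


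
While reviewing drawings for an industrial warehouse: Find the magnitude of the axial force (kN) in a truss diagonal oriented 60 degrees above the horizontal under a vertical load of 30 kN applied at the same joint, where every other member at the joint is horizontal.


At the joint, only the diagonal has a vertical component, so vertical equilibrium gives:
F * sin(60) = 30
F = 30 / sin(60)
= 30 / 0.866025
= 34.64 kN

34.64 kN


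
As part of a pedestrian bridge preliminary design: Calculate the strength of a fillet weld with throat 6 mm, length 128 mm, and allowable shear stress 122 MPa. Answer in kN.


Strength = throat * length * allowable stress
= 6 * 128 * 122 N
= 93696 N
= 93.7 kN

93.7 kN


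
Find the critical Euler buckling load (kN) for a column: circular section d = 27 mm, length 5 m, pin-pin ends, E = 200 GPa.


I = pi * d^4 / 64 = 26087.05 mm^4
L = 5000.0 mm
P_cr = pi^2 * E * I / L^2
= 9.8696 * 200000.0 * 26087.05 / 5000.0^2
= 2059.75 N = 2.0598 kN

2.0598 kN


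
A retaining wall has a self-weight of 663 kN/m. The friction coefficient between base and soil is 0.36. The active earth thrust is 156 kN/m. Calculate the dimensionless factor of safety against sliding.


Resisting force = mu * W = 0.36 * 663 = 238.68 kN/m
FOS = Resisting / Driving = 238.68 / 156
= 1.53 (dimensionless)

1.53 (dimensionless)


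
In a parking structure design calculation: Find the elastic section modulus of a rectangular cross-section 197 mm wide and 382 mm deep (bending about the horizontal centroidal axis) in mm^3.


S = b * h^2 / 6
= 197 * 382^2 / 6
= 197 * 145924 / 6
= 4791171.33 mm^3

4791171.33 mm^3


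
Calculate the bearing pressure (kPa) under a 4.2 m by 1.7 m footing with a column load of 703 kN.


A = 4.2 * 1.7 = 7.14 m^2
q = P / A = 703 / 7.14
= 98.4594 kPa

98.4594 kPa


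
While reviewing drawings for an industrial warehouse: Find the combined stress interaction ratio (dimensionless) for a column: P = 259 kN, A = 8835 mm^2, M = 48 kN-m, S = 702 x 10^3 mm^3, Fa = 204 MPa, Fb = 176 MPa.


f_a = P / A = 259000.0 / 8835 = 29.3152 MPa
f_b = M / S = 48000000.0 / 702000.0 = 68.3761 MPa
Ratio = f_a / Fa + f_b / Fb
= 29.3152 / 204 + 68.3761 / 176
= 0.5322 (dimensionless)

0.5322 (dimensionless)


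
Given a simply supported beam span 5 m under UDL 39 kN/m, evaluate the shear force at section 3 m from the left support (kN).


R_A = w * L / 2 = 39 * 5 / 2 = 97.5 kN
V(x) = R_A - w * x = 97.5 - 39 * 3
= -19.5 kN

-19.5 kN


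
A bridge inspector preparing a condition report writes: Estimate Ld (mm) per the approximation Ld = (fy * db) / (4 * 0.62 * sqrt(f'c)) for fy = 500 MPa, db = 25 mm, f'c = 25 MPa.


Ld = (fy * db) / (4 * 0.62 * sqrt(f'c))
= (500 * 25) / (4 * 0.62 * sqrt(25))
= 12500 / 12.4
= 1008.06 mm

1008.06 mm


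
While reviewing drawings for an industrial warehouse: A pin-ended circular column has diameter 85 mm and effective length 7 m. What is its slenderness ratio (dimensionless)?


Radius of gyration r = d / 4 = 85 / 4 = 21.25 mm
L_eff = 7000.0 mm
Slenderness ratio = L / r = 7000.0 / 21.25 = 329.41 (dimensionless)

329.41 (dimensionless)


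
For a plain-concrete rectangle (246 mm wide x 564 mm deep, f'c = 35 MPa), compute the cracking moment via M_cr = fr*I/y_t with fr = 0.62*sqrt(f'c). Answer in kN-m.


fr = 0.62 * sqrt(35) = 0.62 * 5.9161 = 3.668 MPa
I = 246 * 564^3 / 12 = 3677825952.0 mm^4
y_t = 282.0 mm
M_cr = fr * I / y_t = 3.668 * 3677825952.0 / 282.0 N-mm
= 47.8374 kN-m

47.8374 kN-m


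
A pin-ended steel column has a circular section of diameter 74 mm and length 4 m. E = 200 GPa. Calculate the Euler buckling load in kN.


I = pi * d^4 / 64 = 1471962.61 mm^4
L = 4000.0 mm
P_cr = pi^2 * E * I / L^2
= 9.8696 * 200000.0 * 1471962.61 / 4000.0^2
= 181596.11 N = 181.5961 kN

181.5961 kN


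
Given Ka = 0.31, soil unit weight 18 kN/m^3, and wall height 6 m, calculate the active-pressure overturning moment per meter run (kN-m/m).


Pa = 0.5 * Ka * gamma * H^2
= 0.5 * 0.31 * 18 * 6^2
= 100.44 kN/m
Arm = H / 3 = 6 / 3 = 2.0 m
Mo = Pa * arm = Pa * H / 3 = 100.44 * 6 / 3 = 200.88 kN-m/m

200.88 kN-m/m


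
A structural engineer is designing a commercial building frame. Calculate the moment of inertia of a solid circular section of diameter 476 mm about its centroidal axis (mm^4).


r = d / 2 = 476 / 2 = 238.0 mm
I = pi * r^4 / 4 = pi * 238.0^4 / 4
= 2519983572.04 mm^4

2519983572.04 mm^4


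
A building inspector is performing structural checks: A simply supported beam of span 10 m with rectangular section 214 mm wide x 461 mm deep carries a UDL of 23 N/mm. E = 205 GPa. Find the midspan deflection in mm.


I = 214 * 461^3 / 12 = 1747170561.17 mm^4
L = 10000.0 mm, w = 23 N/mm, E = 205000.0 MPa
delta = 5 * w * L^4 / (384 * E * I)
= 5 * 23 * 10000.0^4 / (384 * 205000.0 * 1747170561.17)
= 8.3614 mm

8.3614 mm


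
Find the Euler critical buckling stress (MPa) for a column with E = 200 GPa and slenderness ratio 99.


sigma_cr = pi^2 * E / lambda^2
= 9.8696 * 200000.0 / 99^2
= 9.8696 * 200000.0 / 9801
= 201.3999 MPa

201.3999 MPa


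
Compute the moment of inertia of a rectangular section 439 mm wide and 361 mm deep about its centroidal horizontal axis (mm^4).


I = b * h^3 / 12
= 439 * 361^3 / 12
= 439 * 47045881 / 12
= 1721095146.58 mm^4

1721095146.58 mm^4
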